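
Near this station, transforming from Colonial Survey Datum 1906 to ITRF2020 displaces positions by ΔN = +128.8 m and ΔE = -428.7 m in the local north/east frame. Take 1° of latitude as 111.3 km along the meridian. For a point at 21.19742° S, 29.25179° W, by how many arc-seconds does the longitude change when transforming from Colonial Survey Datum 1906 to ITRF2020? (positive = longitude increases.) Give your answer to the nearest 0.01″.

At latitude -21.19742°, cos φ = 0.932340.
1° of longitude at this latitude = 111.3 × cos φ = 103.77 km, so Δλ = -428.7 / 103769.5 = -0.0041313° = -14.873″.

Δλ = -14.87″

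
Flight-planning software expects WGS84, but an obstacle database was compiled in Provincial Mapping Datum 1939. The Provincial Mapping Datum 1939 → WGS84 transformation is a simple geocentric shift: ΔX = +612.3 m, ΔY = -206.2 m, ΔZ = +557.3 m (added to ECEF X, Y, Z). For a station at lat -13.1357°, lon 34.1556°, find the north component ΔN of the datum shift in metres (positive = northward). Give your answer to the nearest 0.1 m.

The local north axis is (−sin φ cos λ, −sin φ sin λ, cos φ), giving ΔN = 115.149 − 26.310 + 542.718 = 631.56 m.

ΔN = 631.6 m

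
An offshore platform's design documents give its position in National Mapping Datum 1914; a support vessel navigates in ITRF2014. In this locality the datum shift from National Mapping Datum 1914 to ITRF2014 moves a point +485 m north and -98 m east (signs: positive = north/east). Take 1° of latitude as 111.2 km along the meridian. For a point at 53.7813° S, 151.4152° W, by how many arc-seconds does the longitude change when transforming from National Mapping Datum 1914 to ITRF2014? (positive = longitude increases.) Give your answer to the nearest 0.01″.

At latitude -53.7813°, cos φ = 0.590869.
1° of longitude at this latitude = 111.2 × cos φ = 65.70 km, so Δλ = -98.0 / 65704.6 = -0.0014915° = -5.369″.

Δλ = -5.37″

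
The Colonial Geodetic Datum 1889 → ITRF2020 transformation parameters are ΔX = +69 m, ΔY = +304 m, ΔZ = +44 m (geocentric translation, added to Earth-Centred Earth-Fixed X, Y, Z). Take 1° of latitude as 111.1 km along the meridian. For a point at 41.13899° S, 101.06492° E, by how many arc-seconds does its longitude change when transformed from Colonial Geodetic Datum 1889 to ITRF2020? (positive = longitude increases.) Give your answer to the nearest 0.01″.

Δλ = -5.42″

sin φ = -0.657888, cos φ = 0.753116, sin λ = 0.981410, cos λ = -0.191921.
East component: ΔE = −sin λ·ΔX + cos λ·ΔY = −(0.981410)(69) + (-0.191921)(304) = -126.06 m.
1° of latitude spans 111100 m; at latitude φ, 1° of longitude spans that × cos φ = 83671.2 m, so Δλ = -126.06 / 83671.2 × 3600 = -5.424″.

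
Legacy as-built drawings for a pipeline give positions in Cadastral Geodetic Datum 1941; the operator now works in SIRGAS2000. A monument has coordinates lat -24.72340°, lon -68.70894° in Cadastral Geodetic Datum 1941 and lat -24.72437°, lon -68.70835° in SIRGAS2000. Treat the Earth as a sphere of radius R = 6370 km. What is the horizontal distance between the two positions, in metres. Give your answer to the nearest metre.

123 m

Δφ = -24.72437° − -24.72340° = -0.00097°; Δλ = -68.70835° − -68.70894° = +0.00059°.
1° along a meridian = πR/180 = 111177 m.
ΔN = Δφ × 111177 = -107.8 m; ΔE = Δλ × 111177 × cos(-24.72340°) = +0.00059 × 111177 × 0.908337 = 59.6 m.
Distance = √(ΔE² + ΔN²) = √(59.6² + (-107.8)²) = 123.2 m.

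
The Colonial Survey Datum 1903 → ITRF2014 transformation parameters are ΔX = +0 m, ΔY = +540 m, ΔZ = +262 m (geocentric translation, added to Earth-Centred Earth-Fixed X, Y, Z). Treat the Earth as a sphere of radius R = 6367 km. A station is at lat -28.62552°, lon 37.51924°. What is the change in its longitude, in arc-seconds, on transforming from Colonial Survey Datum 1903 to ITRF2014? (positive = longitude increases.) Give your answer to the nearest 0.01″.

Δλ = 15.81″

sin φ = -0.479083, cos φ = 0.877770, sin λ = 0.609028, cos λ = 0.793149.
East component: ΔE = −sin λ·ΔX + cos λ·ΔY = −(0.609028)(0) + (0.793149)(540) = 428.30 m.
1° of latitude spans πR/180 = 111125 m; at latitude φ, 1° of longitude spans that × cos φ = 97542.3 m, so Δλ = 428.30 / 97542.3 × 3600 = 15.807″.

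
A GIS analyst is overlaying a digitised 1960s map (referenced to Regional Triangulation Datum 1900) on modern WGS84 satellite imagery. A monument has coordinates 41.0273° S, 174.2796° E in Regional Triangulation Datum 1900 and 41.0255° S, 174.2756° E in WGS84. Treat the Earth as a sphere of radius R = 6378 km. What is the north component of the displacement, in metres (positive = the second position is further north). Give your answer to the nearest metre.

Δφ = -41.0255° − -41.0273° = +0.0018°; Δλ = 174.2756° − 174.2796° = -0.0040°.
1° along a meridian = πR/180 = 111317 m.
ΔN = Δφ × 111317 = 200.4 m; ΔE = Δλ × 111317 × cos(-41.0273°) = -0.0040 × 111317 × 0.754397 = -335.9 m.

ΔN = 200 m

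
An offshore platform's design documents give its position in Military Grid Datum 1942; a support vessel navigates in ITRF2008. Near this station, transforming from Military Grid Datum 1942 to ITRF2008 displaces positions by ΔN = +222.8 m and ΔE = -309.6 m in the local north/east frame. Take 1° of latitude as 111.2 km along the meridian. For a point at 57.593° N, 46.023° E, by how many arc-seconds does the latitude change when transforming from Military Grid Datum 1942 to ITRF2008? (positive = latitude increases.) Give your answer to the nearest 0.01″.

1° of latitude = 111.2 km, so Δφ = 222.8 / 111200 = 0.0020036° = 7.213″.

Δφ = 7.21″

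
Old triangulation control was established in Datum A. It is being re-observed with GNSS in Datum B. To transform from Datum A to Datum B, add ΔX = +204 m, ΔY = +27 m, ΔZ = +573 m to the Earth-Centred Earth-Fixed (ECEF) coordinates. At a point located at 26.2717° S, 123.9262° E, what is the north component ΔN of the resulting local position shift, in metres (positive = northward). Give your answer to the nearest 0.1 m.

At φ = -26.2717°, λ = 123.9262°: sin φ = -0.442628, cos φ = 0.896705, sin λ = 0.829757, cos λ = -0.558125.
ΔN = −sin φ cos λ·ΔX − sin φ sin λ·ΔY + cos φ·ΔZ = −(-0.442628)(-0.558125)(204) − (-0.442628)(0.829757)(27) + (0.896705)(573) = 473.33 m.

ΔN = 473.3 m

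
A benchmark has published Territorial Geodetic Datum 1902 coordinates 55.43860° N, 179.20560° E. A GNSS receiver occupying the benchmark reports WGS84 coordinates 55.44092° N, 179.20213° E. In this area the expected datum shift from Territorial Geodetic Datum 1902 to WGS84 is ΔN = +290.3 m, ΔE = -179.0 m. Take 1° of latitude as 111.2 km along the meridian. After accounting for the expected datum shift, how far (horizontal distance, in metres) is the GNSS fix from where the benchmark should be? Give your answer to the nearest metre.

Observed coordinate differences: Δφ = +0.00232°, Δλ = -0.00347°.
Converting to metres (1° lat = 111200 m, cos φ = 0.567289): observed ΔN = 258.0 m, observed ΔE = -218.9 m.
Subtracting the expected shift leaves a residual of 258.0 − (290.3) = -32.3 m north and -218.9 − (-179.0) = -39.9 m east.
Residual distance = √((-32.3)² + (-39.9)²) = 51.3 m.

51 m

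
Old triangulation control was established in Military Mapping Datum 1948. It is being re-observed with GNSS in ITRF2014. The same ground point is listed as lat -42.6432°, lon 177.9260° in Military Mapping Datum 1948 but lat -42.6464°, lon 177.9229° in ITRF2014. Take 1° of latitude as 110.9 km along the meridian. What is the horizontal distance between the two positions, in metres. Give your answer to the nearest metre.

436 m

Δφ = -42.6464° − -42.6432° = -0.0032°; Δλ = 177.9229° − 177.9260° = -0.0031°.
ΔN = Δφ × 110900 = -354.9 m; ΔE = Δλ × 110900 × cos(-42.6432°) = -0.0031 × 110900 × 0.735587 = -252.9 m.
Distance = √(ΔE² + ΔN²) = √((-252.9)² + (-354.9)²) = 435.8 m.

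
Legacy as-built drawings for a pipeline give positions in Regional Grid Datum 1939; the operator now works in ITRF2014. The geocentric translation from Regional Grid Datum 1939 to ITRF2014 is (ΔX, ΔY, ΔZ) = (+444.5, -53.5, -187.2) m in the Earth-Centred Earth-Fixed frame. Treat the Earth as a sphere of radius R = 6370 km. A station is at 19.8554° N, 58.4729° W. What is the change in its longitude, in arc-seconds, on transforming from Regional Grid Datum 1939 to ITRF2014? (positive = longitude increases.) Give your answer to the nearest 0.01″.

sin φ = 0.339648, cos φ = 0.940553, sin λ = -0.852393, cos λ = 0.522902.
East component: ΔE = −sin λ·ΔX + cos λ·ΔY = −(-0.852393)(444.5) + (0.522902)(-53.5) = 350.91 m.
1° of latitude spans πR/180 = 111177 m; at latitude φ, 1° of longitude spans that × cos φ = 104568.3 m, so Δλ = 350.91 / 104568.3 × 3600 = 12.081″.

Δλ = 12.08″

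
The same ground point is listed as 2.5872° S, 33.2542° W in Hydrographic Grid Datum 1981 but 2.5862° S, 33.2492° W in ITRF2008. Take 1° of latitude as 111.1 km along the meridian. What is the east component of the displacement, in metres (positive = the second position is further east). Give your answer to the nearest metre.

ΔE = 555 m

Δφ = -2.5862° − -2.5872° = +0.0010°; Δλ = -33.2492° − -33.2542° = +0.0050°.
ΔN = Δφ × 111100 = 111.1 m; ΔE = Δλ × 111100 × cos(-2.5872°) = +0.0050 × 111100 × 0.998981 = 554.9 m.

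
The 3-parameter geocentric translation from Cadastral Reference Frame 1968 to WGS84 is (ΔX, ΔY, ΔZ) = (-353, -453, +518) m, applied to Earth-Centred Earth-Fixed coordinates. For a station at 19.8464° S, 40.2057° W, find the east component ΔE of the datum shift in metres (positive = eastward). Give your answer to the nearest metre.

At φ = -19.8464°, λ = -40.2057°: sin φ = -0.339500, cos φ = 0.940606, sin λ = -0.645534, cos λ = 0.763732.
ΔE = −sin λ·ΔX + cos λ·ΔY = −(-0.645534)·(-353) + (0.763732)·(-453) = -573.84 m.

ΔE = -574 m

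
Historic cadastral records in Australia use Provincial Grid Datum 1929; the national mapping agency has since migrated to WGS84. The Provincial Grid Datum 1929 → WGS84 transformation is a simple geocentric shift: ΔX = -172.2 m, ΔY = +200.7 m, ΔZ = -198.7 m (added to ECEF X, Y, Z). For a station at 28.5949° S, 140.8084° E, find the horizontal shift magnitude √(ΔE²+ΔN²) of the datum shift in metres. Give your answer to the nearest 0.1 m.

68.4 m

The local east axis at (φ, λ) is (−sin λ, cos λ, 0), so ΔE = −sin(140.8084°)·(-172.2) + cos(140.8084°)·200.7 = -46.73 m.
The local north axis is (−sin φ cos λ, −sin φ sin λ, cos φ), giving ΔN = 63.876 + 60.700 − 174.464 = -49.89 m.
Horizontal magnitude = √(ΔE² + ΔN²) = √((-46.73)² + (-49.89)²) = 68.36 m.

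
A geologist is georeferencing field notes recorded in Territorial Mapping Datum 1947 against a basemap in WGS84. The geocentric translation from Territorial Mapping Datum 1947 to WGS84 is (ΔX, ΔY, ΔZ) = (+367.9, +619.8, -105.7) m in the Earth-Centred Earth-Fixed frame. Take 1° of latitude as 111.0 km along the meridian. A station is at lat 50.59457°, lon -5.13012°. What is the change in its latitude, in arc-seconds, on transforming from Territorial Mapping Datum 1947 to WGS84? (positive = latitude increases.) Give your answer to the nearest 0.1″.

Δφ = -10.0″

sin φ = 0.772673, cos φ = 0.634804, sin λ = -0.089418, cos λ = 0.995994.
North component: ΔN = −sin φ cos λ·ΔX − sin φ sin λ·ΔY + cos φ·ΔZ = −(0.772673)(0.995994)(367.9) − (0.772673)(-0.089418)(619.8) + (0.634804)(-105.7) = -307.40 m.
1° of latitude spans 111000 m, so Δφ = -307.40 / 111000 × 3600 = -9.970″.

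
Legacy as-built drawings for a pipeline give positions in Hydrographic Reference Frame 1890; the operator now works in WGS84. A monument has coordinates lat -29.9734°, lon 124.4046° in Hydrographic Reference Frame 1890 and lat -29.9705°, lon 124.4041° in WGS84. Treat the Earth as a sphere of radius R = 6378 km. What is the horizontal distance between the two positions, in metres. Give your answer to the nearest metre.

Δφ = -29.9705° − -29.9734° = +0.0029°; Δλ = 124.4041° − 124.4046° = -0.0005°.
1° along a meridian = πR/180 = 111317 m.
ΔN = Δφ × 111317 = 322.8 m; ΔE = Δλ × 111317 × cos(-29.9734°) = -0.0005 × 111317 × 0.866257 = -48.2 m.
Distance = √(ΔE² + ΔN²) = √((-48.2)² + 322.8²) = 326.4 m.

326 m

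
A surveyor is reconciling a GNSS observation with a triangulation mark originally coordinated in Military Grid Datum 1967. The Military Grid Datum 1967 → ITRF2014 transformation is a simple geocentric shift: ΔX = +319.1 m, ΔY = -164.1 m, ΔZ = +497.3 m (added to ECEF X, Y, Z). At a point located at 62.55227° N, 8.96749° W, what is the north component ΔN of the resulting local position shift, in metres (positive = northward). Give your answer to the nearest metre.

ΔN = -73 m

At φ = 62.55227°, λ = -8.96749°: sin φ = 0.887432, cos φ = 0.460939, sin λ = -0.155874, cos λ = 0.987777.
ΔN = −sin φ cos λ·ΔX − sin φ sin λ·ΔY + cos φ·ΔZ = −(0.887432)(0.987777)(319.1) − (0.887432)(-0.155874)(-164.1) + (0.460939)(497.3) = -73.19 m.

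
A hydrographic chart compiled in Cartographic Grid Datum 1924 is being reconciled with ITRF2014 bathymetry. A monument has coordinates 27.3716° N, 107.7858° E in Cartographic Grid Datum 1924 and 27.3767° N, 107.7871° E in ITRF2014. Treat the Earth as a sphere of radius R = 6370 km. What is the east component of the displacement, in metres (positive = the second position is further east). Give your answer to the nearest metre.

Δφ = 27.3767° − 27.3716° = +0.0051°; Δλ = 107.7871° − 107.7858° = +0.0013°.
1° along a meridian = πR/180 = 111177 m.
ΔN = Δφ × 111177 = 567.0 m; ΔE = Δλ × 111177 × cos(27.3716°) = +0.0013 × 111177 × 0.888043 = 128.3 m.

ΔE = 128 m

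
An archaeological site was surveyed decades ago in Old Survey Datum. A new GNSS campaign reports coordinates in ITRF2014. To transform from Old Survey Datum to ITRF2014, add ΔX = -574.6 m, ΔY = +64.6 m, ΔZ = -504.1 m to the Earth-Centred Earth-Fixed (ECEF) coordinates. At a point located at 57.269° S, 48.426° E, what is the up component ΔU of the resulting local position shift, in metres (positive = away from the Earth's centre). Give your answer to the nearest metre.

ΔU = 244 m

At φ = -57.269°, λ = 48.426°: sin φ = -0.841218, cos φ = 0.540696, sin λ = 0.748099, cos λ = 0.663587.
ΔU = cos φ cos λ·ΔX + cos φ sin λ·ΔY + sin φ·ΔZ = (0.540696)(0.663587)(-574.6) + (0.540696)(0.748099)(64.6) + (-0.841218)(-504.1) = 244.02 m.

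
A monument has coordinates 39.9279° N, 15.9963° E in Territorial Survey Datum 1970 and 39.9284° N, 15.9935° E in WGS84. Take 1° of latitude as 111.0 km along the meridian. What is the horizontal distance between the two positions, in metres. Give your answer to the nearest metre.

245 m

Δφ = 39.9284° − 39.9279° = +0.0005°; Δλ = 15.9935° − 15.9963° = -0.0028°.
ΔN = Δφ × 111000 = 55.5 m; ΔE = Δλ × 111000 × cos(39.9279°) = -0.0028 × 111000 × 0.766853 = -238.3 m.
Distance = √(ΔE² + ΔN²) = √((-238.3)² + 55.5²) = 244.7 m.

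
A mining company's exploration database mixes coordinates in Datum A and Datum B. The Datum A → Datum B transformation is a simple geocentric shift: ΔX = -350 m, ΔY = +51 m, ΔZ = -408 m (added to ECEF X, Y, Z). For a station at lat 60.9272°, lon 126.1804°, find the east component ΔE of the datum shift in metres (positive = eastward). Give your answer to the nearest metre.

The local east axis at (φ, λ) is (−sin λ, cos λ, 0), so ΔE = −sin(126.1804°)·(-350) + cos(126.1804°)·51 = 252.40 m.

ΔE = 252 m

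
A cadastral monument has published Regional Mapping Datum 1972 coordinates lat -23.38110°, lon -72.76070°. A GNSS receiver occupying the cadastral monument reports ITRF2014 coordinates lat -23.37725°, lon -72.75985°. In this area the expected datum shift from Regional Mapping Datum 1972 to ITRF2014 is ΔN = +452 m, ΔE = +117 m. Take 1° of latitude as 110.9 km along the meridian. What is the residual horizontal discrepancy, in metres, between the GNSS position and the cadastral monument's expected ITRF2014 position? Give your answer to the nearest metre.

Observed coordinate differences: Δφ = +0.00385°, Δλ = +0.00085°.
Converting to metres (1° lat = 110900 m, cos φ = 0.917886): observed ΔN = 427.0 m, observed ΔE = 86.5 m.
Subtracting the expected shift leaves a residual of 427.0 − (452) = -25.0 m north and 86.5 − (117) = -30.5 m east.
Residual distance = √((-25.0)² + (-30.5)²) = 39.4 m.

39 m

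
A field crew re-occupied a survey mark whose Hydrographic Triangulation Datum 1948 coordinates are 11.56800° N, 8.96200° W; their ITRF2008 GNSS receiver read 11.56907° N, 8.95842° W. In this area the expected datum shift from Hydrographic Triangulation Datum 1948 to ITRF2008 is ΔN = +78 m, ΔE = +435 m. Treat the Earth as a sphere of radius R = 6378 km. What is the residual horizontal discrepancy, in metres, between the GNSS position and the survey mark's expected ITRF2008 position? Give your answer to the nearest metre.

Observed coordinate differences: Δφ = +0.00107°, Δλ = +0.00358°.
Converting to metres (1° lat = 111317 m, cos φ = 0.979687): observed ΔN = 119.1 m, observed ΔE = 390.4 m.
Subtracting the expected shift leaves a residual of 119.1 − (78) = 41.1 m north and 390.4 − (435) = -44.6 m east.
Residual distance = √(41.1² + (-44.6)²) = 60.6 m.

61 m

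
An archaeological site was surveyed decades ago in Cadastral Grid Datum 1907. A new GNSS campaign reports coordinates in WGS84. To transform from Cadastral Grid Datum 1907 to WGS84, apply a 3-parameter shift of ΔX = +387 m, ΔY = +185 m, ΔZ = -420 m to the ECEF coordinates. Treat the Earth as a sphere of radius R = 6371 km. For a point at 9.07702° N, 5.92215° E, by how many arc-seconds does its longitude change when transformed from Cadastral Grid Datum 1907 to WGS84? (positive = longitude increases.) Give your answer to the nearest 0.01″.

sin φ = 0.157762, cos φ = 0.987477, sin λ = 0.103177, cos λ = 0.994663.
East component: ΔE = −sin λ·ΔX + cos λ·ΔY = −(0.103177)(387) + (0.994663)(185) = 144.08 m.
1° of latitude spans πR/180 = 111195 m; at latitude φ, 1° of longitude spans that × cos φ = 109802.5 m, so Δλ = 144.08 / 109802.5 × 3600 = 4.724″.

Δλ = 4.72″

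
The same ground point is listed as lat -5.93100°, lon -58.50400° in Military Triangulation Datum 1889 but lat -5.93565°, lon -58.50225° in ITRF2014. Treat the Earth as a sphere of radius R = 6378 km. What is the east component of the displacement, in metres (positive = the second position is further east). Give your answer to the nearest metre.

ΔE = 194 m

Δφ = -5.93565° − -5.93100° = -0.00465°; Δλ = -58.50225° − -58.50400° = +0.00175°.
1° along a meridian = πR/180 = 111317 m.
ΔN = Δφ × 111317 = -517.6 m; ΔE = Δλ × 111317 × cos(-5.93100°) = +0.00175 × 111317 × 0.994647 = 193.8 m.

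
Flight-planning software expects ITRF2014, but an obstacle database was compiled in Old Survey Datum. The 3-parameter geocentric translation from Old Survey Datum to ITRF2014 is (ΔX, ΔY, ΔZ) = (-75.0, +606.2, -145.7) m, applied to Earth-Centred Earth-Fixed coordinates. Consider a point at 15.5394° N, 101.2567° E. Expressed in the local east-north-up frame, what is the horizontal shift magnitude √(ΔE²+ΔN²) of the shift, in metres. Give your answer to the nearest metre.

At φ = 15.5394°, λ = 101.2567°: sin φ = 0.267901, cos φ = 0.963446, sin λ = 0.980762, cos λ = -0.195205.
ΔE = −sin λ·ΔX + cos λ·ΔY = −(0.980762)·(-75.0) + (-0.195205)·(606.2) = -44.78 m.
ΔN = −sin φ cos λ·ΔX − sin φ sin λ·ΔY + cos φ·ΔZ = −(0.267901)(-0.195205)(-75.0) − (0.267901)(0.980762)(606.2) + (0.963446)(-145.7) = -303.57 m.
Horizontal magnitude = √(ΔE² + ΔN²) = √((-44.78)² + (-303.57)²) = 306.86 m.

307 m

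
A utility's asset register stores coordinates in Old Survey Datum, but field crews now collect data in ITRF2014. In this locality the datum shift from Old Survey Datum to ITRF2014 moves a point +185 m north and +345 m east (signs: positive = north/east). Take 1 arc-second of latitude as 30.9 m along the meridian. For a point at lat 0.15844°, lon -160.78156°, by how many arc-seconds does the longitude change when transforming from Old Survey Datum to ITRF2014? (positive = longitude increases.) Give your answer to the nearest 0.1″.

Δλ = 11.2″

At latitude 0.15844°, cos φ = 0.999996.
1″ of longitude at this latitude = 30.90 × cos φ = 30.8999 m, so Δλ = 345.0 / 30.8999 = 11.165″.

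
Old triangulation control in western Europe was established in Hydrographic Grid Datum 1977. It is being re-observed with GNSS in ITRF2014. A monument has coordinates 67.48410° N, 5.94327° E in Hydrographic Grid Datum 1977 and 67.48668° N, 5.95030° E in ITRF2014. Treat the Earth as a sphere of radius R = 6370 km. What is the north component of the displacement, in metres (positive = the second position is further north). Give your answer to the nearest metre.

ΔN = 287 m

Δφ = 67.48668° − 67.48410° = +0.00258°; Δλ = 5.95030° − 5.94327° = +0.00703°.
1° along a meridian = πR/180 = 111177 m.
ΔN = Δφ × 111177 = 286.8 m; ΔE = Δλ × 111177 × cos(67.48410°) = +0.00703 × 111177 × 0.382940 = 299.3 m.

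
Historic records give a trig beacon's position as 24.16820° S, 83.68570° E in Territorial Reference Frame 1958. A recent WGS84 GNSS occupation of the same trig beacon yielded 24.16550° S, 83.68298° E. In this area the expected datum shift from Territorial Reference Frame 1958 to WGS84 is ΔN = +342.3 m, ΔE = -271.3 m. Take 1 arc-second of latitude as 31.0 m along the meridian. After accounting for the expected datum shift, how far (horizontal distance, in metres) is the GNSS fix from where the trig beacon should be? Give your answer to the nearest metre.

Observed coordinate differences: Δφ = +0.00270°, Δλ = -0.00272°.
Converting to metres (1° lat = 111600 m, cos φ = 0.912347): observed ΔN = 301.3 m, observed ΔE = -276.9 m.
Subtracting the expected shift leaves a residual of 301.3 − (342.3) = -41.0 m north and -276.9 − (-271.3) = -5.6 m east.
Residual distance = √((-41.0)² + (-5.6)²) = 41.4 m.

41 m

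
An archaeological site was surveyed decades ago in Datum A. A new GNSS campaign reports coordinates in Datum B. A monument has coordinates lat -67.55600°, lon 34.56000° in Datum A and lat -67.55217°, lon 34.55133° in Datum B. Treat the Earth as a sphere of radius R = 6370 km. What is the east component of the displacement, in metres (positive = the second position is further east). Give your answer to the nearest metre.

ΔE = -368 m

Δφ = -67.55217° − -67.55600° = +0.00383°; Δλ = 34.55133° − 34.56000° = -0.00867°.
1° along a meridian = πR/180 = 111177 m.
ΔN = Δφ × 111177 = 425.8 m; ΔE = Δλ × 111177 × cos(-67.55600°) = -0.00867 × 111177 × 0.381780 = -368.0 m.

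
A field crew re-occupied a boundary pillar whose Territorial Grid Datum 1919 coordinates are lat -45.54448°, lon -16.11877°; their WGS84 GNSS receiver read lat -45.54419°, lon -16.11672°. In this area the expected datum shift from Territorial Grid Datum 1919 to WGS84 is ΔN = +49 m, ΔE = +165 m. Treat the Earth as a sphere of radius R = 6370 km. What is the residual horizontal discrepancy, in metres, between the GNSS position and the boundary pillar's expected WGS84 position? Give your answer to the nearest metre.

Observed coordinate differences: Δφ = +0.00029°, Δλ = +0.00205°.
Converting to metres (1° lat = 111177 m, cos φ = 0.700355): observed ΔN = 32.2 m, observed ΔE = 159.6 m.
Subtracting the expected shift leaves a residual of 32.2 − (49) = -16.8 m north and 159.6 − (165) = -5.4 m east.
Residual distance = √((-16.8)² + (-5.4)²) = 17.6 m.

18 m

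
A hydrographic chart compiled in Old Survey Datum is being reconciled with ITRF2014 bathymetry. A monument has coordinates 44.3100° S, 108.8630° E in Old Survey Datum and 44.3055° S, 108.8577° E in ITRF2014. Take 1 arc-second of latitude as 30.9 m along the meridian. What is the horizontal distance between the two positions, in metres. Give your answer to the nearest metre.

655 m

Δφ = -44.3055° − -44.3100° = +0.0045°; Δλ = 108.8577° − 108.8630° = -0.0053°.
1° of latitude = 3600 × 30.90 = 111240 m.
ΔN = Δφ × 111240 = 500.6 m; ΔE = Δλ × 111240 × cos(-44.3100°) = -0.0053 × 111240 × 0.715571 = -421.9 m.
Distance = √(ΔE² + ΔN²) = √((-421.9)² + 500.6²) = 654.6 m.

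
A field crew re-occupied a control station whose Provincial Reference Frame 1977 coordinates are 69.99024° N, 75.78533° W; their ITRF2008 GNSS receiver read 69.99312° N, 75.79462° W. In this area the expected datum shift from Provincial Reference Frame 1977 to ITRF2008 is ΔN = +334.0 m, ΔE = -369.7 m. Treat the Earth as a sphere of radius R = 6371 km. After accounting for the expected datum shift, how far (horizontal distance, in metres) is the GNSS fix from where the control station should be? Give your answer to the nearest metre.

Observed coordinate differences: Δφ = +0.00288°, Δλ = -0.00929°.
Converting to metres (1° lat = 111195 m, cos φ = 0.342180): observed ΔN = 320.2 m, observed ΔE = -353.5 m.
Subtracting the expected shift leaves a residual of 320.2 − (334.0) = -13.8 m north and -353.5 − (-369.7) = 16.2 m east.
Residual distance = √((-13.8)² + 16.2²) = 21.3 m.

21 m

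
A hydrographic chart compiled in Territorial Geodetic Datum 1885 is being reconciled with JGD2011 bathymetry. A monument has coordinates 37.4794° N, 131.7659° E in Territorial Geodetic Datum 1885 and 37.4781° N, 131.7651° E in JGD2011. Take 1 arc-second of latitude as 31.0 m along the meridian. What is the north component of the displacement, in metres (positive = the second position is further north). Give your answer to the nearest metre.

Δφ = 37.4781° − 37.4794° = -0.0013°; Δλ = 131.7651° − 131.7659° = -0.0008°.
1° of latitude = 3600 × 31.00 = 111600 m.
ΔN = Δφ × 111600 = -145.1 m; ΔE = Δλ × 111600 × cos(37.4794°) = -0.0008 × 111600 × 0.793572 = -70.9 m.

ΔN = -145 m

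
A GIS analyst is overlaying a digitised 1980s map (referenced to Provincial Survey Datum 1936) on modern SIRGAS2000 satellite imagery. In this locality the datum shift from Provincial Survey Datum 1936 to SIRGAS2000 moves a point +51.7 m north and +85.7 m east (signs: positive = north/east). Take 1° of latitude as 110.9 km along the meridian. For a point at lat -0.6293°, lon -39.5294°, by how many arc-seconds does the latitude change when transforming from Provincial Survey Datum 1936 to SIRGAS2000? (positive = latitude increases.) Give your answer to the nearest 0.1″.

Δφ = 1.7″

1° of latitude = 110.9 km, so Δφ = 51.7 / 110900 = 0.0004662° = 1.678″.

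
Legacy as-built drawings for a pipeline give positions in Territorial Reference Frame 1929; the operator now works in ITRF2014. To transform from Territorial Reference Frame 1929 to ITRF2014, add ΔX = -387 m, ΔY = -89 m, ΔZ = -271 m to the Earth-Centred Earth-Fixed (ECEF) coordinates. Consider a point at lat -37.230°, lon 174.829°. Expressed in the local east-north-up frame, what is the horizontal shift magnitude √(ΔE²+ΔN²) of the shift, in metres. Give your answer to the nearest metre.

At φ = -37.230°, λ = 174.829°: sin φ = -0.605016, cos φ = 0.796213, sin λ = 0.090129, cos λ = -0.995930.
ΔE = −sin λ·ΔX + cos λ·ΔY = −(0.090129)·(-387) + (-0.995930)·(-89) = 123.52 m.
ΔN = −sin φ cos λ·ΔX − sin φ sin λ·ΔY + cos φ·ΔZ = −(-0.605016)(-0.995930)(-387) − (-0.605016)(0.090129)(-89) + (0.796213)(-271) = 12.56 m.
Horizontal magnitude = √(ΔE² + ΔN²) = √(123.52² + 12.56²) = 124.15 m.

124 m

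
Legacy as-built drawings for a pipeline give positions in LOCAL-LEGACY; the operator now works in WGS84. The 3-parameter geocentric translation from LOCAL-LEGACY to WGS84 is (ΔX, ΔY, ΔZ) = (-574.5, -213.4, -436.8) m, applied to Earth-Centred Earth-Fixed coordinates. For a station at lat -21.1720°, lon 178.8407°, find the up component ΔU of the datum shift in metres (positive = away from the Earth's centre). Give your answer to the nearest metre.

At φ = -21.1720°, λ = 178.8407°: sin φ = -0.361169, cos φ = 0.932500, sin λ = 0.020232, cos λ = -0.999795.
ΔU = cos φ cos λ·ΔX + cos φ sin λ·ΔY + sin φ·ΔZ = (0.932500)(-0.999795)(-574.5) + (0.932500)(0.020232)(-213.4) + (-0.361169)(-436.8) = 689.34 m.

ΔU = 689 m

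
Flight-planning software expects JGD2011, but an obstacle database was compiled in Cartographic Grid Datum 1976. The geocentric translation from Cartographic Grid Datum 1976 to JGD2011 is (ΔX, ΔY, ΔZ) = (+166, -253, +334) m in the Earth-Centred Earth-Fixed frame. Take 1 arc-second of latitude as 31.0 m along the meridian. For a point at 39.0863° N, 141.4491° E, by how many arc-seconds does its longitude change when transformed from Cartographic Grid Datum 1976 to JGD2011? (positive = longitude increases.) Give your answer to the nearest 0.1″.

sin φ = 0.630490, cos φ = 0.776197, sin λ = 0.623210, cos λ = -0.782055.
East component: ΔE = −sin λ·ΔX + cos λ·ΔY = −(0.623210)(166) + (-0.782055)(-253) = 94.41 m.
1° of latitude spans 3600 × 31.00 = 111600 m; at latitude φ, 1° of longitude spans that × cos φ = 86623.6 m, so Δλ = 94.41 / 86623.6 × 3600 = 3.923″.

Δλ = 3.9″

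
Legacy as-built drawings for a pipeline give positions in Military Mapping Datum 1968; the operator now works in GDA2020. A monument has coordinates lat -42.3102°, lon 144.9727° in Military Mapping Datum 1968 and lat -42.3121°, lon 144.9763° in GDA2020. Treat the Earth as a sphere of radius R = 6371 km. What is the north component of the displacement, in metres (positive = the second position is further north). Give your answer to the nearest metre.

Δφ = -42.3121° − -42.3102° = -0.0019°; Δλ = 144.9763° − 144.9727° = +0.0036°.
1° along a meridian = πR/180 = 111195 m.
ΔN = Δφ × 111195 = -211.3 m; ΔE = Δλ × 111195 × cos(-42.3102°) = +0.0036 × 111195 × 0.739511 = 296.0 m.

ΔN = -211 m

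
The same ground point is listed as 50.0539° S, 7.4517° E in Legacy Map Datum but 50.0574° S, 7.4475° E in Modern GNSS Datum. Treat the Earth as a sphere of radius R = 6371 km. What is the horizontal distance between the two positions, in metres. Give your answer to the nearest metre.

491 m

Δφ = -50.0574° − -50.0539° = -0.0035°; Δλ = 7.4475° − 7.4517° = -0.0042°.
1° along a meridian = πR/180 = 111195 m.
ΔN = Δφ × 111195 = -389.2 m; ΔE = Δλ × 111195 × cos(-50.0539°) = -0.0042 × 111195 × 0.642067 = -299.9 m.
Distance = √(ΔE² + ΔN²) = √((-299.9)² + (-389.2)²) = 491.3 m.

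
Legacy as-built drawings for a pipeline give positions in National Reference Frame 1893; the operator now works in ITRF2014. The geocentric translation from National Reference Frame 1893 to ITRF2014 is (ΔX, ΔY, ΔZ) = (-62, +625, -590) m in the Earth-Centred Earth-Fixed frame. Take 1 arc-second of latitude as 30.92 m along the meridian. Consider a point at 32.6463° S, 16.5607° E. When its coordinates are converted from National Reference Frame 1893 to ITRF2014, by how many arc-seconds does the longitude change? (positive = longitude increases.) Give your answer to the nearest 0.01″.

Δλ = 23.69″

sin φ = -0.539451, cos φ = 0.842017, sin λ = 0.285031, cos λ = 0.958518.
East component: ΔE = −sin λ·ΔX + cos λ·ΔY = −(0.285031)(-62) + (0.958518)(625) = 616.75 m.
1° of latitude spans 3600 × 30.92 = 111312 m; at latitude φ, 1° of longitude spans that × cos φ = 93726.6 m, so Δλ = 616.75 / 93726.6 × 3600 = 23.689″.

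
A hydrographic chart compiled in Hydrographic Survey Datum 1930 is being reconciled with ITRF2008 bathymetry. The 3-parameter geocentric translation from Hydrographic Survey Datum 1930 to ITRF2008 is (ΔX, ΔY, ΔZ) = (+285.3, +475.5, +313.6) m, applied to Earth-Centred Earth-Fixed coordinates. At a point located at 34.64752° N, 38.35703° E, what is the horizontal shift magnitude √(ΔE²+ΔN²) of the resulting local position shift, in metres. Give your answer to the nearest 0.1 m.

The local east axis at (φ, λ) is (−sin λ, cos λ, 0), so ΔE = −sin(38.35703°)·285.3 + cos(38.35703°)·475.5 = 195.82 m.
The local north axis is (−sin φ cos λ, −sin φ sin λ, cos φ), giving ΔN = -127.191 − 167.759 + 257.988 = -36.96 m.
Horizontal magnitude = √(ΔE² + ΔN²) = √(195.82² + (-36.96)²) = 199.28 m.

199.3 m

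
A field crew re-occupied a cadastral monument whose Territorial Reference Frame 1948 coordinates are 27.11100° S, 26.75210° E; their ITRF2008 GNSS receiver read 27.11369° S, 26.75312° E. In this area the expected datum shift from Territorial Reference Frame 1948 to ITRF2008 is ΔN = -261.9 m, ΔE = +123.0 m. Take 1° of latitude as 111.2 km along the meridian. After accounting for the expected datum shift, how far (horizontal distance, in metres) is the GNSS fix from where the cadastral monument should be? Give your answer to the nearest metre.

Observed coordinate differences: Δφ = -0.00269°, Δλ = +0.00102°.
Converting to metres (1° lat = 111200 m, cos φ = 0.890125): observed ΔN = -299.1 m, observed ΔE = 101.0 m.
Subtracting the expected shift leaves a residual of -299.1 − (-261.9) = -37.2 m north and 101.0 − (123.0) = -22.0 m east.
Residual distance = √((-37.2)² + (-22.0)²) = 43.3 m.

43 m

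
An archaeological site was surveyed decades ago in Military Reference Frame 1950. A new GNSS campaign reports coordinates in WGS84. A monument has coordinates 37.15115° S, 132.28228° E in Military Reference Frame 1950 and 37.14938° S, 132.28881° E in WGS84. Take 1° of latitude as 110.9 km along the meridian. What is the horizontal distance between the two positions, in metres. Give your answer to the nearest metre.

610 m

Δφ = -37.14938° − -37.15115° = +0.00177°; Δλ = 132.28881° − 132.28228° = +0.00653°.
ΔN = Δφ × 110900 = 196.3 m; ΔE = Δλ × 110900 × cos(-37.15115°) = +0.00653 × 110900 × 0.797045 = 577.2 m.
Distance = √(ΔE² + ΔN²) = √(577.2² + 196.3²) = 609.7 m.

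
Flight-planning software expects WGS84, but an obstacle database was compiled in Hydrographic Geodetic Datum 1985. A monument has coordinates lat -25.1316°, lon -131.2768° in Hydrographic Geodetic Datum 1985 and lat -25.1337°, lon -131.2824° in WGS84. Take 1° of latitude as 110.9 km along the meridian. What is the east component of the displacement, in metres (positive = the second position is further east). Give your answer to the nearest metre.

ΔE = -562 m

Δφ = -25.1337° − -25.1316° = -0.0021°; Δλ = -131.2824° − -131.2768° = -0.0056°.
ΔN = Δφ × 110900 = -232.9 m; ΔE = Δλ × 110900 × cos(-25.1316°) = -0.0056 × 110900 × 0.905335 = -562.2 m.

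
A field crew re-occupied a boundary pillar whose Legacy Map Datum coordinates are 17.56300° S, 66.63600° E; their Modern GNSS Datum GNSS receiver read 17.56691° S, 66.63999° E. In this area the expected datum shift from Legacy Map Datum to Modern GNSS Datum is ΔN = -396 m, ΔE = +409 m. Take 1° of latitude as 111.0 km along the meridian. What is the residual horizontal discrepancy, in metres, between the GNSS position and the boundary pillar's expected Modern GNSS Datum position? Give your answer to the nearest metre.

40 m

Observed coordinate differences: Δφ = -0.00391°, Δλ = +0.00399°.
Converting to metres (1° lat = 111000 m, cos φ = 0.953386): observed ΔN = -434.0 m, observed ΔE = 422.2 m.
Subtracting the expected shift leaves a residual of -434.0 − (-396) = -38.0 m north and 422.2 − (409) = 13.2 m east.
Residual distance = √((-38.0)² + 13.2²) = 40.3 m.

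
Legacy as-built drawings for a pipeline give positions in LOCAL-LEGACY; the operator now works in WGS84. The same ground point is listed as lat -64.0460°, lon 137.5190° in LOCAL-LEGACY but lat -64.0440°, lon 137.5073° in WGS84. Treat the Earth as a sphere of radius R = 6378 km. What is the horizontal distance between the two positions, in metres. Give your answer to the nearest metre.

612 m

Δφ = -64.0440° − -64.0460° = +0.0020°; Δλ = 137.5073° − 137.5190° = -0.0117°.
1° along a meridian = πR/180 = 111317 m.
ΔN = Δφ × 111317 = 222.6 m; ΔE = Δλ × 111317 × cos(-64.0460°) = -0.0117 × 111317 × 0.437649 = -570.0 m.
Distance = √(ΔE² + ΔN²) = √((-570.0)² + 222.6²) = 611.9 m.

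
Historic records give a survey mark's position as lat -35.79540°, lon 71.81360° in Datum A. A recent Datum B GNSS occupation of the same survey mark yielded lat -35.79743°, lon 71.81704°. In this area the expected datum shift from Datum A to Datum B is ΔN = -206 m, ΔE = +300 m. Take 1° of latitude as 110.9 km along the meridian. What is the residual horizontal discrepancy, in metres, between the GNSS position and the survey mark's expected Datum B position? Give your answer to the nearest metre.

21 m

Observed coordinate differences: Δφ = -0.00203°, Δλ = +0.00344°.
Converting to metres (1° lat = 110900 m, cos φ = 0.811111): observed ΔN = -225.1 m, observed ΔE = 309.4 m.
Subtracting the expected shift leaves a residual of -225.1 − (-206) = -19.1 m north and 309.4 − (300) = 9.4 m east.
Residual distance = √((-19.1)² + 9.4²) = 21.3 m.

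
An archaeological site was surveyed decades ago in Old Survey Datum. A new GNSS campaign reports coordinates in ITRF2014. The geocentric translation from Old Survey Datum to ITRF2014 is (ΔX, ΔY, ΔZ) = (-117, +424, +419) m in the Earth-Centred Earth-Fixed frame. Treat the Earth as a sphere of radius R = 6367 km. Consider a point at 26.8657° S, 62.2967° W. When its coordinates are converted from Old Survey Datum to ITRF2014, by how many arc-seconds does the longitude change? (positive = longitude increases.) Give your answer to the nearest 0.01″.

sin φ = -0.451901, cos φ = 0.892068, sin λ = -0.885367, cos λ = 0.464893.
East component: ΔE = −sin λ·ΔX + cos λ·ΔY = −(-0.885367)(-117) + (0.464893)(424) = 93.53 m.
1° of latitude spans πR/180 = 111125 m; at latitude φ, 1° of longitude spans that × cos φ = 99131.2 m, so Δλ = 93.53 / 99131.2 × 3600 = 3.396″.

Δλ = 3.40″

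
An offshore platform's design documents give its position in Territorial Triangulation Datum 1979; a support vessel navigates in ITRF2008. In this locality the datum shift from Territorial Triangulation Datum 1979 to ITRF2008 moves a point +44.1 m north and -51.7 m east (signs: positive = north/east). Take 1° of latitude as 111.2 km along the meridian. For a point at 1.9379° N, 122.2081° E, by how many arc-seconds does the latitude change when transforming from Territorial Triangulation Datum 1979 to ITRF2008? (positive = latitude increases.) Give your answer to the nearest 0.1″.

1° of latitude = 111.2 km, so Δφ = 44.1 / 111200 = 0.0003966° = 1.428″.

Δφ = 1.4″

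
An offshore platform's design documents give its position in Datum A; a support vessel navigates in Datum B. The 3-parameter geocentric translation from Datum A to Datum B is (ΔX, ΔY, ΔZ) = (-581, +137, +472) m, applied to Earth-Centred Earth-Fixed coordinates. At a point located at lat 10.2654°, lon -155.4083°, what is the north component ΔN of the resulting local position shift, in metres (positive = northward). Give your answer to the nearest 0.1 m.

ΔN = 380.5 m

The local north axis is (−sin φ cos λ, −sin φ sin λ, cos φ), giving ΔN = -94.148 + 10.160 + 464.445 = 380.46 m.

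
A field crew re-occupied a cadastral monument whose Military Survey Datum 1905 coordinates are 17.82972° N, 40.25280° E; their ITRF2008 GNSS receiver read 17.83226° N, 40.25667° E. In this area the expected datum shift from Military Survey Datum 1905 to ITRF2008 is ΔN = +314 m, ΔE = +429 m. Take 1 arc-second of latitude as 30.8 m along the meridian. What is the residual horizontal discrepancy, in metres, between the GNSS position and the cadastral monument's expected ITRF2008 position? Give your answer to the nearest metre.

38 m

Observed coordinate differences: Δφ = +0.00254°, Δλ = +0.00387°.
Converting to metres (1° lat = 110880 m, cos φ = 0.951971): observed ΔN = 281.6 m, observed ΔE = 408.5 m.
Subtracting the expected shift leaves a residual of 281.6 − (314) = -32.4 m north and 408.5 − (429) = -20.5 m east.
Residual distance = √((-32.4)² + (-20.5)²) = 38.3 m.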